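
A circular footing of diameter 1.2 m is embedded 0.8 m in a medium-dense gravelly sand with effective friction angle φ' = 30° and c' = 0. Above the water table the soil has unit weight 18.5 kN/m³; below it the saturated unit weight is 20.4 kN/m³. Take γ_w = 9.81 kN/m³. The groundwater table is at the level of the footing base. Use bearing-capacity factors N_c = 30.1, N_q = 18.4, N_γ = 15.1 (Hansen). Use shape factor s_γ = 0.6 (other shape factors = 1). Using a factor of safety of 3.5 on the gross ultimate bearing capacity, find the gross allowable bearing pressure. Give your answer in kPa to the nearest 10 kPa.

q = γ·D_f = 18.5 × 0.8 = 14.8 kPa.
For the ½γBN_γ term take γ' = 20.4 − 9.81 = 10.59 kN/m³ (soil below base is submerged).
q·N_q = 14.8 × 18.4 = 272.32 kPa
0.5·γ·B·N_γ·s_γ = 0.5 × 10.59 × 1.2 × 15.1 × 0.6 = 57.567 kPa
q_ult = 272.32 + 57.567 = 329.89 kPa.
q_all = 329.89 / 3.5 = 94.253 kPa.

q_all ≈ 90 kPa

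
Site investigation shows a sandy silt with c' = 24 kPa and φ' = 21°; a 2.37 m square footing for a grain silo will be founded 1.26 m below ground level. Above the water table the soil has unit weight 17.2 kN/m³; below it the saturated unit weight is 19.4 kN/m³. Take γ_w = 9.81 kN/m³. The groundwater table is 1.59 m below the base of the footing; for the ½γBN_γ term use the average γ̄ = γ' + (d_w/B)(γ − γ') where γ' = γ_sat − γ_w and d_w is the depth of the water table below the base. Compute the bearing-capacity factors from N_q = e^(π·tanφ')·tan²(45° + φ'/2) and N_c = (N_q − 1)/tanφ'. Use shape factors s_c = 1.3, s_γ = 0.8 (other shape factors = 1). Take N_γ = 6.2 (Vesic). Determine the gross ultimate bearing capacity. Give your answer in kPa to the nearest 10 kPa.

q_ult ≈ 730 kPa

tan21° = 0.3839, so N_q = e^(π×0.3839)·tan²(55.5°) = 3.34 × 2.117 = 7.07.
N_c = (7.07 − 1)/tan21° = 15.81.
q = γ·D_f = 17.2 × 1.26 = 21.672 kPa.
γ' = 9.59 kN/m³; averaging over the depth B below the base, γ̄ = γ' + (d_w/B)(γ − γ') = 14.695 kN/m³.
c·N_c·s_c = 24 × 15.815 × 1.3 = 493.42 kPa
q·N_q = 21.672 × 7.0708 = 153.24 kPa
0.5·γ·B·N_γ·s_γ = 0.5 × 14.695 × 2.37 × 6.2 × 0.8 = 86.374 kPa
q_ult = 493.42 + 153.24 + 86.374 = 733.04 kPa.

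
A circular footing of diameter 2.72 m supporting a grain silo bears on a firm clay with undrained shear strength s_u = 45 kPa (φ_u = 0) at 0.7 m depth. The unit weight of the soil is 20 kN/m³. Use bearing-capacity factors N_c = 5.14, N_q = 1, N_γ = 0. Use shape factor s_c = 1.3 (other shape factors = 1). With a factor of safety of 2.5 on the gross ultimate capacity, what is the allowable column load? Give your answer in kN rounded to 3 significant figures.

q = γ·D_f = 20 × 0.7 = 14 kPa.
c·N_c·s_c = 45 × 5.14 × 1.3 = 300.69 kPa
q·N_q = 14 × 1 = 14 kPa
q_ult = 300.69 + 14 = 314.69 kPa.
Gross allowable pressure q_all = 314.69 / 2.5 = 125.88 kPa.
Footing area = 5.8107 m², so allowable column load = 125.88 × 5.8107 = 731.43 kN.

P_all ≈ 731 kN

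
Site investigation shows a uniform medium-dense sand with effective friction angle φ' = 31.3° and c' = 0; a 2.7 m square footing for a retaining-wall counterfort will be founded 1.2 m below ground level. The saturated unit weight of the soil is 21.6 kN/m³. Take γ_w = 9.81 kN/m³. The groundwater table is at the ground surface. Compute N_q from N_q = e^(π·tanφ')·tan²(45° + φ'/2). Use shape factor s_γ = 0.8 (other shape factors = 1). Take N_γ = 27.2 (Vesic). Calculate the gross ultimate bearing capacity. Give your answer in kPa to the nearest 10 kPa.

tan31.3° = 0.608, so N_q = e^(π×0.608)·tan²(60.65°) = 6.754 × 3.162 = 21.36.
γ' = 21.6 − 9.81 = 11.79 kN/m³ (submerged throughout). q = 11.79 × 1.2 = 14.148 kPa; the same γ' applies in the ½γBN_γ term.
q·N_q = 14.148 × 21.359 = 302.19 kPa
0.5·γ·B·N_γ·s_γ = 0.5 × 11.79 × 2.7 × 27.2 × 0.8 = 346.34 kPa
q_ult = 302.19 + 346.34 = 648.53 kPa.

q_ult ≈ 650 kPa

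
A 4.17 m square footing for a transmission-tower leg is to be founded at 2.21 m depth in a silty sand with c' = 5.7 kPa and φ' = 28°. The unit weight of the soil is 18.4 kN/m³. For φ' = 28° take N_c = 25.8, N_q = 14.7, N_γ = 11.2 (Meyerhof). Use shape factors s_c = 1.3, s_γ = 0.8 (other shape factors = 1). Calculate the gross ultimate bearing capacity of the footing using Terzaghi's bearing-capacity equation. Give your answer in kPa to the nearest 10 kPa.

Effective surcharge at the founding depth q = γ·D_f = 18.4 × 2.21 = 40.664 kPa.
q_ult = c·N_c·s_c + q·N_q + 0.5·γ·B·N_γ·s_γ
     = 5.7 × 25.8 × 1.3 + 40.664 × 14.7 + 0.5 × 18.4 × 4.17 × 11.2 × 0.8
     = 191.18 + 597.76 + 343.74 = 1132.7 kPa.

q_ult ≈ 1130 kPa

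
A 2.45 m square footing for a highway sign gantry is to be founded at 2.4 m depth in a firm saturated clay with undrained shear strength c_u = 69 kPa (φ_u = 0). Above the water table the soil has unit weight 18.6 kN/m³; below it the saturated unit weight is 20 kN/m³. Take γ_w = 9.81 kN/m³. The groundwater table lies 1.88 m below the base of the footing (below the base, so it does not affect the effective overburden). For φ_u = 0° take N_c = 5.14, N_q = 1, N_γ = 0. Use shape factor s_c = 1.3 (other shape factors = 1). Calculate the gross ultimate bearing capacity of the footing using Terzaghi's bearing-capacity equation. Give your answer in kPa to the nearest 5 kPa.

q_ult ≈ 505 kPa

q = γ·D_f = 18.6 × 2.4 = 44.64 kPa.
c·N_c·s_c = 69 × 5.14 × 1.3 = 461.06 kPa
q·N_q = 44.64 × 1 = 44.64 kPa
q_ult = 461.06 + 44.64 = 505.7 kPa.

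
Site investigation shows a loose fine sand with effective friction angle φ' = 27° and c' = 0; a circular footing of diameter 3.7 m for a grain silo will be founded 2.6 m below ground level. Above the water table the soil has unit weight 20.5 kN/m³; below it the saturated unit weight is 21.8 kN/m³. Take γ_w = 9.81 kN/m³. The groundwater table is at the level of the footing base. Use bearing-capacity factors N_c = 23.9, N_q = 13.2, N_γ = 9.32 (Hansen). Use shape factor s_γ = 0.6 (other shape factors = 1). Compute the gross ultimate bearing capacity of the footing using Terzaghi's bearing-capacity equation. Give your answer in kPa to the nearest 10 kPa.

q_ult ≈ 830 kPa

q = γ·D_f = 20.5 × 2.6 = 53.3 kPa.
For the ½γBN_γ term take γ' = 21.8 − 9.81 = 11.99 kN/m³ (soil below base is submerged).
q·N_q = 53.3 × 13.2 = 703.56 kPa
0.5·γ·B·N_γ·s_γ = 0.5 × 11.99 × 3.7 × 9.32 × 0.6 = 124.04 kPa
q_ult = 703.56 + 124.04 = 827.6 kPa.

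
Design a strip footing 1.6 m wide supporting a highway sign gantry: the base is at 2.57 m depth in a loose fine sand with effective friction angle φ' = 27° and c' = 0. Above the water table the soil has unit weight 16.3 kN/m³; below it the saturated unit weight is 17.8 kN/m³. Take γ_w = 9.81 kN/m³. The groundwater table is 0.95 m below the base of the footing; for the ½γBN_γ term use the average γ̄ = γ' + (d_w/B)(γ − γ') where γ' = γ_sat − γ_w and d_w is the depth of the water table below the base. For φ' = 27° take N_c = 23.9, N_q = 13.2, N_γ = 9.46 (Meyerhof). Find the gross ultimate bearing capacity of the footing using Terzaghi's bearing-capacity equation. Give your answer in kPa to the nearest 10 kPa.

q_ult ≈ 650 kPa

Overburden at base level: q = 16.3 × 2.57 = 41.891 kPa.
The water table is 0.95 m below the base (< B = 1.6 m), so the ½γBN_γ term uses γ̄ = γ' + (d_w/B)(γ − γ') = 7.99 + (0.95/1.6)(16.3 − 7.99) = 12.924 kN/m³.
Surcharge term q·N_q = 41.891 × 13.2 = 552.96 kPa; self-weight term 0.5·γ·B·N_γ = 0.5 × 12.924 × 1.6 × 9.46 = 97.809 kPa.
q_ult = 552.96 + 97.809 = 650.77 kPa.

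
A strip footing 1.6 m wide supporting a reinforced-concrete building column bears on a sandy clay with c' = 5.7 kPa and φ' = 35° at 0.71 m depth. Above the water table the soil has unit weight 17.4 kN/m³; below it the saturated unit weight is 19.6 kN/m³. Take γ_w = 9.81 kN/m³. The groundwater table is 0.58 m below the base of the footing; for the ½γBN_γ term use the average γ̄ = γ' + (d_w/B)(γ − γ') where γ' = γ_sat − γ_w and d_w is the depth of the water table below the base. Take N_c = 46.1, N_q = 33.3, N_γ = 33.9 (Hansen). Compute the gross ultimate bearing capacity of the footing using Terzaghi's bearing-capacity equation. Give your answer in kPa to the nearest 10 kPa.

q = γ·D_f = 17.4 × 0.71 = 12.354 kPa.
γ' = 9.79 kN/m³; averaging over the depth B below the base, γ̄ = γ' + (d_w/B)(γ − γ') = 12.549 kN/m³.
c·N_c = 5.7 × 46.1 = 262.77 kPa
q·N_q = 12.354 × 33.3 = 411.39 kPa
0.5·γ·B·N_γ = 0.5 × 12.549 × 1.6 × 33.9 = 340.32 kPa
q_ult = 262.77 + 411.39 + 340.32 = 1014.5 kPa.

q_ult ≈ 1010 kPa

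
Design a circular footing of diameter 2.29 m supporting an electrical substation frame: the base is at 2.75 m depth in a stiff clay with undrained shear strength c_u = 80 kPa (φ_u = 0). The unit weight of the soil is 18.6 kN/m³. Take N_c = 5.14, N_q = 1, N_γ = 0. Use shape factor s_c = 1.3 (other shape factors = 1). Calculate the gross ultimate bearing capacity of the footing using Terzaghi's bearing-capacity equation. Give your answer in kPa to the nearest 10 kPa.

Overburden at base level: q = 18.6 × 2.75 = 51.15 kPa.
Cohesion term c·N_c·s_c = 80 × 5.14 × 1.3 = 534.56 kPa; surcharge term q·N_q = 51.15 × 1 = 51.15 kPa.
q_ult = 534.56 + 51.15 = 585.71 kPa.

q_ult ≈ 590 kPa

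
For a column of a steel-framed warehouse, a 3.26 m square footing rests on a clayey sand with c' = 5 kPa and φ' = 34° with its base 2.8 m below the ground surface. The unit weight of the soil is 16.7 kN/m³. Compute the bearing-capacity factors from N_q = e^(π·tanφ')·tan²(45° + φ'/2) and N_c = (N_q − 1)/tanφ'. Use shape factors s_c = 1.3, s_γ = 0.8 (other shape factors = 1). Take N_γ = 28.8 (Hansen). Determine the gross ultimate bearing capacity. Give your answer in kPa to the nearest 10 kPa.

tan34° = 0.6745, so N_q = e^(π×0.6745)·tan²(62°) = 8.323 × 3.537 = 29.44.
N_c = (29.44 − 1)/tan34° = 42.16.
Overburden at base level: q = 16.7 × 2.8 = 46.76 kPa.
Cohesion term c·N_c·s_c = 5 × 42.164 × 1.3 = 274.06 kPa; surcharge term q·N_q = 46.76 × 29.44 = 1376.6 kPa; self-weight term 0.5·γ·B·N_γ·s_γ = 0.5 × 16.7 × 3.26 × 28.8 × 0.8 = 627.17 kPa.
q_ult = 274.06 + 1376.6 + 627.17 = 2277.8 kPa.

q_ult ≈ 2280 kPa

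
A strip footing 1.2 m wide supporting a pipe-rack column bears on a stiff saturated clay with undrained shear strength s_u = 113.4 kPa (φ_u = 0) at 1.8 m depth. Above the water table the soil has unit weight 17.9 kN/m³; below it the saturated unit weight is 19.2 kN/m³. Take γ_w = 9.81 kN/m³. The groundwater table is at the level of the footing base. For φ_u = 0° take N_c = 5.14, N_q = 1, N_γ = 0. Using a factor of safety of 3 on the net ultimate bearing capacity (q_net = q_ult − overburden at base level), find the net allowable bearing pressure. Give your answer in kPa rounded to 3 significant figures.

q_all(net) ≈ 194 kPa

Effective surcharge at the founding depth q = γ·D_f = 17.9 × 1.8 = 32.22 kPa.
q_ult = c·N_c + q·N_q
     = 113.4 × 5.14 + 32.22 × 1
     = 582.88 + 32.22 = 615.1 kPa.
q_net = 615.1 − 32.22 = 582.88 kPa.
q_all(net) = 582.88 / 3 = 194.29 kPa.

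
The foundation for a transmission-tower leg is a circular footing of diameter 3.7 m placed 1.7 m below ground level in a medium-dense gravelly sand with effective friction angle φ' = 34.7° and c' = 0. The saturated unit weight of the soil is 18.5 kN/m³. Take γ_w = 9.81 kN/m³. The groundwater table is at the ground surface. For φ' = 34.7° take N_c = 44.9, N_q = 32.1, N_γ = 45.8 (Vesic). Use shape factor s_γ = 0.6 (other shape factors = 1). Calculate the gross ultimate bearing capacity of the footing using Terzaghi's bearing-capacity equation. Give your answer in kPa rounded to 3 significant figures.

Water table at ground surface, so effective unit weight γ' = 18.5 − 9.81 = 8.69 kN/m³ is used throughout; overburden q = 8.69 × 1.7 = 14.773 kPa; the same γ' applies in the ½γBN_γ term.
Surcharge term q·N_q = 14.773 × 32.1 = 474.21 kPa; self-weight term 0.5·γ·B·N_γ·s_γ = 0.5 × 8.69 × 3.7 × 45.8 × 0.6 = 441.78 kPa.
q_ult = 474.21 + 441.78 = 916 kPa.

q_ult ≈ 916 kPa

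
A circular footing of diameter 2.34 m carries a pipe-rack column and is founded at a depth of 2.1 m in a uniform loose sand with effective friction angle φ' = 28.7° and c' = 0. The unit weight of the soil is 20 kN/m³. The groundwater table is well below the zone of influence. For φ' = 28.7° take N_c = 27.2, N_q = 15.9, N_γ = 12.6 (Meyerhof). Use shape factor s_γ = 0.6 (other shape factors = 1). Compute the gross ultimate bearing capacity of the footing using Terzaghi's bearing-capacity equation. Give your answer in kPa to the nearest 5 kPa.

Effective surcharge at the founding depth q = γ·D_f = 20 × 2.1 = 42 kPa.
q_ult = q·N_q + 0.5·γ·B·N_γ·s_γ
     = 42 × 15.9 + 0.5 × 20 × 2.34 × 12.6 × 0.6
     = 667.8 + 176.9 = 844.7 kPa.

q_ult ≈ 845 kPa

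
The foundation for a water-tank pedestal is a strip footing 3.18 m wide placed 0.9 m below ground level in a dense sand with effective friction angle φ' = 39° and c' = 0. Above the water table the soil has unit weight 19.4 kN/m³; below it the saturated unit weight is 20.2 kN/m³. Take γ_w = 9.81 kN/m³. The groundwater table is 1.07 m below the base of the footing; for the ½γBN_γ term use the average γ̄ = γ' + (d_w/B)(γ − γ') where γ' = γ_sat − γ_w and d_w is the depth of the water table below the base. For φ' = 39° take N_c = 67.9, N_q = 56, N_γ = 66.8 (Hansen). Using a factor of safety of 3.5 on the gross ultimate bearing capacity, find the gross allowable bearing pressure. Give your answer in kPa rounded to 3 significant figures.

Effective surcharge at the founding depth q = γ·D_f = 19.4 × 0.9 = 17.46 kPa.
With d_w = 1.07 m < B, γ̄ = 10.39 + (1.07/3.18) × (19.4 − 10.39) = 13.422 kN/m³.
q_ult = q·N_q + 0.5·γ·B·N_γ
     = 17.46 × 56 + 0.5 × 13.422 × 3.18 × 66.8
     = 977.76 + 1425.5 = 2403.3 kPa.
q_all = 2403.3 / 3.5 = 686.66 kPa.

q_all ≈ 687 kPa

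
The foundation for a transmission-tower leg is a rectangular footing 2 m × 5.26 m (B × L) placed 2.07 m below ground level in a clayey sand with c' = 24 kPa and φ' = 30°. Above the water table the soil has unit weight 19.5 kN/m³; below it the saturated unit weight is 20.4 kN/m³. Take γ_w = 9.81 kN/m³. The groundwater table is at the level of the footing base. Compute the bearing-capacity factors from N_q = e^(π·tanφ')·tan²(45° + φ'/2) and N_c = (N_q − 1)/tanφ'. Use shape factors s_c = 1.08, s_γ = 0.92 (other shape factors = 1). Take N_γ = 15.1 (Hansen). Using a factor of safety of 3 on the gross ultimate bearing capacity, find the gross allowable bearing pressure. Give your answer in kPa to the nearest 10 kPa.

N_q = e^(π·tan30°)·tan²(60°) = 18.4; N_c = (N_q − 1)/tanφ' = 30.14.
q = γ·D_f = 19.5 × 2.07 = 40.365 kPa.
For the ½γBN_γ term take γ' = 20.4 − 9.81 = 10.59 kN/m³ (soil below base is submerged).
c·N_c·s_c = 24 × 30.14 × 1.08 = 781.22 kPa
q·N_q = 40.365 × 18.401 = 742.76 kPa
0.5·γ·B·N_γ·s_γ = 0.5 × 10.59 × 2 × 15.1 × 0.92 = 147.12 kPa
q_ult = 781.22 + 742.76 + 147.12 = 1671.1 kPa.
q_all = 1671.1 / 3 = 557.03 kPa.

q_all ≈ 560 kPa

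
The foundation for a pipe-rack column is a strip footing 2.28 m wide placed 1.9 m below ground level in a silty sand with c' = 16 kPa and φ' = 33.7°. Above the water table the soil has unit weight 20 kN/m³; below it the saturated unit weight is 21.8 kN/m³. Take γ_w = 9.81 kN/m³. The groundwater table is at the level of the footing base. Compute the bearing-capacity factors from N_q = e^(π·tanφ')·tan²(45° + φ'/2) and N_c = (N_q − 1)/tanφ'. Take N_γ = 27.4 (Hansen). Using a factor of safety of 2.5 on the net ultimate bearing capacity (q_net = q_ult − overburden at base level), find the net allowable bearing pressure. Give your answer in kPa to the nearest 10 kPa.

q_all(net) ≈ 830 kPa

N_q = e^(π·tan33.7°)·tan²(61.85°) = 28.39; N_c = (N_q − 1)/tanφ' = 41.06.
Overburden at base level: q = 20 × 1.9 = 38 kPa.
Below the base the soil is submerged, so the ½γBN_γ term uses γ' = 21.8 − 9.81 = 11.99 kN/m³.
Cohesion term c·N_c = 16 × 41.063 = 657.01 kPa; surcharge term q·N_q = 38 × 28.386 = 1078.7 kPa; self-weight term 0.5·γ·B·N_γ = 0.5 × 11.99 × 2.28 × 27.4 = 374.52 kPa.
q_ult = 657.01 + 1078.7 + 374.52 = 2110.2 kPa.
q_net = 2110.2 − 38 = 2072.2 kPa.
q_all(net) = 2072.2 / 2.5 = 828.88 kPa.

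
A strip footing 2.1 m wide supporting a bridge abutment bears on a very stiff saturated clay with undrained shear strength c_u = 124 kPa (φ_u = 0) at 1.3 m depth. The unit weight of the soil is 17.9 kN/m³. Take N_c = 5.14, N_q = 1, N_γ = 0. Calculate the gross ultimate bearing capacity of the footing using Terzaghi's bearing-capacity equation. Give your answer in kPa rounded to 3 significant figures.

q = γ·D_f = 17.9 × 1.3 = 23.27 kPa.
c·N_c = 124 × 5.14 = 637.36 kPa
q·N_q = 23.27 × 1 = 23.27 kPa
q_ult = 637.36 + 23.27 = 660.63 kPa.

q_ult ≈ 661 kPa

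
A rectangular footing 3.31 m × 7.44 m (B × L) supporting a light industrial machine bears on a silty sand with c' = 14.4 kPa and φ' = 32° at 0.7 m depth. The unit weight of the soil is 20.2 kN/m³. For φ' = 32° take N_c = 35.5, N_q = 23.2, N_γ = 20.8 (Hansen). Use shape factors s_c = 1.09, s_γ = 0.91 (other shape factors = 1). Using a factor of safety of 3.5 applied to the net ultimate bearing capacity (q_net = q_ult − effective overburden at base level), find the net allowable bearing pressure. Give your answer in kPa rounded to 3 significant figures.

q_all(net) ≈ 430 kPa

q = γ·D_f = 20.2 × 0.7 = 14.14 kPa.
c·N_c·s_c = 14.4 × 35.5 × 1.09 = 557.21 kPa
q·N_q = 14.14 × 23.2 = 328.05 kPa
0.5·γ·B·N_γ·s_γ = 0.5 × 20.2 × 3.31 × 20.8 × 0.91 = 632.78 kPa
q_ult = 557.21 + 328.05 + 632.78 = 1518 kPa.
Net ultimate: q_net = 1518 − 14.14 = 1503.9 kPa.
q_all(net) = 1503.9 / 3.5 = 429.69 kPa.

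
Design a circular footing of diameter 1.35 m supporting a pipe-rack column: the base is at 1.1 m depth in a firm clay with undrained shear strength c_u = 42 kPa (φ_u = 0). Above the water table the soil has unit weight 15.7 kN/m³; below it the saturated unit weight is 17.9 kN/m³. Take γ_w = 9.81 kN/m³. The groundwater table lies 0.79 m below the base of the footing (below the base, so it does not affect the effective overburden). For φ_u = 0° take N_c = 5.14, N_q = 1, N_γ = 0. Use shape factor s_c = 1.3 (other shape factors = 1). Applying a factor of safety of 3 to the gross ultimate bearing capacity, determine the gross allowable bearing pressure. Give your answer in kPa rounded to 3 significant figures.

q_all ≈ 99.3 kPa

q = γ·D_f = 15.7 × 1.1 = 17.27 kPa.
c·N_c·s_c = 42 × 5.14 × 1.3 = 280.64 kPa
q·N_q = 17.27 × 1 = 17.27 kPa
q_ult = 280.64 + 17.27 = 297.91 kPa.
q_all = q_ult / FS = 297.91 / 3 = 99.305 kPa.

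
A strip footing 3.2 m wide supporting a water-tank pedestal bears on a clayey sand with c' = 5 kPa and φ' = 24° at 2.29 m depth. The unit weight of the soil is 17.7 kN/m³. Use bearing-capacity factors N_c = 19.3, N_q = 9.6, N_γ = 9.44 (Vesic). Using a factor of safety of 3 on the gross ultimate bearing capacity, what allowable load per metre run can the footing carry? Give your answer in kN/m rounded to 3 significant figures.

Effective surcharge at the founding depth q = γ·D_f = 17.7 × 2.29 = 40.533 kPa.
q_ult = c·N_c + q·N_q + 0.5·γ·B·N_γ
     = 5 × 19.3 + 40.533 × 9.6 + 0.5 × 17.7 × 3.2 × 9.44
     = 96.5 + 389.12 + 267.34 = 752.96 kPa.
Gross allowable pressure q_all = 752.96 / 3 = 250.99 kPa.
Allowable wall load = q_all × B = 250.99 × 3.2 = 803.15 kN per metre run.

≈ 803 kN/m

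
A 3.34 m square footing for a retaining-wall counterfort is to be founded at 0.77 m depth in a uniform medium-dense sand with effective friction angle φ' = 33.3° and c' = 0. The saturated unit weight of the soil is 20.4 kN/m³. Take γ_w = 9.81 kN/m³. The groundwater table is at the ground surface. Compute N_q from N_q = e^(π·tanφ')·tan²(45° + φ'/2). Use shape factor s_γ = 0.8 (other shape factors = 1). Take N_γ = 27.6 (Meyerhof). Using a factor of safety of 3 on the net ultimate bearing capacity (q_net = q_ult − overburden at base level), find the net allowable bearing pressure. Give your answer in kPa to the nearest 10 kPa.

q_all(net) ≈ 200 kPa

N_q = e^(π·tan33.3°)·tan²(61.65°) = 27.05.
γ' = 20.4 − 9.81 = 10.59 kN/m³ (submerged throughout). q = 10.59 × 0.77 = 8.1543 kPa; the same γ' applies in the ½γBN_γ term.
q·N_q = 8.1543 × 27.048 = 220.56 kPa
0.5·γ·B·N_γ·s_γ = 0.5 × 10.59 × 3.34 × 27.6 × 0.8 = 390.49 kPa
q_ult = 220.56 + 390.49 = 611.05 kPa.
q_net = 611.05 − 8.1543 = 602.89 kPa.
q_all(net) = 602.89 / 3 = 200.96 kPa.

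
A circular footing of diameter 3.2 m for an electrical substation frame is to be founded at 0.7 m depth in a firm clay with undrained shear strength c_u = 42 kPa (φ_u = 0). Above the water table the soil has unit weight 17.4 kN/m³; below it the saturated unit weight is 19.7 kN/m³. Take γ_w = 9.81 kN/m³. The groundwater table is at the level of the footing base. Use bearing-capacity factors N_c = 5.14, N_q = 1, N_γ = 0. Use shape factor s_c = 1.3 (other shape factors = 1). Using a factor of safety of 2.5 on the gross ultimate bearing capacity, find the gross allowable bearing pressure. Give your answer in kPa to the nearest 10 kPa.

q_all ≈ 120 kPa

q = γ·D_f = 17.4 × 0.7 = 12.18 kPa.
c·N_c·s_c = 42 × 5.14 × 1.3 = 280.64 kPa
q·N_q = 12.18 × 1 = 12.18 kPa
q_ult = 280.64 + 12.18 = 292.82 kPa.
q_all = 292.82 / 2.5 = 117.13 kPa.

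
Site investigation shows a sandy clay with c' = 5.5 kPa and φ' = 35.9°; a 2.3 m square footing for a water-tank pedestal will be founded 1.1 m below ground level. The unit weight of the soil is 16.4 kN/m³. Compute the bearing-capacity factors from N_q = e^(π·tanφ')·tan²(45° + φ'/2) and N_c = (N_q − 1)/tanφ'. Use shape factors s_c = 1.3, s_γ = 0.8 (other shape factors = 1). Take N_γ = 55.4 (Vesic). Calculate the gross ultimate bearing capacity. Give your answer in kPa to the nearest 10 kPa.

q_ult ≈ 1870 kPa

tan35.9° = 0.7239, so N_q = e^(π×0.7239)·tan²(62.95°) = 9.719 × 3.835 = 37.28.
N_c = (37.28 − 1)/tan35.9° = 50.11.
Effective surcharge at the founding depth q = γ·D_f = 16.4 × 1.1 = 18.04 kPa.
q_ult = c·N_c·s_c + q·N_q + 0.5·γ·B·N_γ·s_γ
     = 5.5 × 50.115 × 1.3 + 18.04 × 37.277 + 0.5 × 16.4 × 2.3 × 55.4 × 0.8
     = 358.32 + 672.47 + 835.88 = 1866.7 kPa.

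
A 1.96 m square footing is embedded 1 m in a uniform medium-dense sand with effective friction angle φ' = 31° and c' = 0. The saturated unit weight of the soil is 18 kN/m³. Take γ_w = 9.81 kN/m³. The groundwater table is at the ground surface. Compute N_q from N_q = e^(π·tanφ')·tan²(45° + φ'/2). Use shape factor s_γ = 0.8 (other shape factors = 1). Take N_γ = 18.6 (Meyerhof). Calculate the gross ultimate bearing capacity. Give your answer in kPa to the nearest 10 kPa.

tan31° = 0.6009, so N_q = e^(π×0.6009)·tan²(60.5°) = 6.604 × 3.124 = 20.63.
With the water table at the surface the whole profile is submerged: γ' = 18 − 9.81 = 8.19 kN/m³, so q = γ'·D_f = 8.19 kPa; the same γ' applies in the ½γBN_γ term.
q_ult = q·N_q + 0.5·γ·B·N_γ·s_γ
     = 8.19 × 20.631 + 0.5 × 8.19 × 1.96 × 18.6 × 0.8
     = 168.97 + 119.43 = 288.4 kPa.

q_ult ≈ 290 kPa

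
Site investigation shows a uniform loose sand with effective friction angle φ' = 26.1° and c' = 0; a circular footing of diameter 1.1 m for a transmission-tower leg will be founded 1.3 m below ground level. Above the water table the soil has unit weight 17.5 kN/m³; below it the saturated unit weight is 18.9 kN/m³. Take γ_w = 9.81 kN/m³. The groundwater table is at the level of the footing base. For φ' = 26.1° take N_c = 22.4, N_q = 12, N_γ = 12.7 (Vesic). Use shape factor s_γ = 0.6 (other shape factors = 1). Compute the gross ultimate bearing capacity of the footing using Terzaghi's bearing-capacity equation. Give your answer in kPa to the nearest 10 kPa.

q_ult ≈ 310 kPa

q = γ·D_f = 17.5 × 1.3 = 22.75 kPa.
For the ½γBN_γ term take γ' = 18.9 − 9.81 = 9.09 kN/m³ (soil below base is submerged).
q·N_q = 22.75 × 12 = 273 kPa
0.5·γ·B·N_γ·s_γ = 0.5 × 9.09 × 1.1 × 12.7 × 0.6 = 38.096 kPa
q_ult = 273 + 38.096 = 311.1 kPa.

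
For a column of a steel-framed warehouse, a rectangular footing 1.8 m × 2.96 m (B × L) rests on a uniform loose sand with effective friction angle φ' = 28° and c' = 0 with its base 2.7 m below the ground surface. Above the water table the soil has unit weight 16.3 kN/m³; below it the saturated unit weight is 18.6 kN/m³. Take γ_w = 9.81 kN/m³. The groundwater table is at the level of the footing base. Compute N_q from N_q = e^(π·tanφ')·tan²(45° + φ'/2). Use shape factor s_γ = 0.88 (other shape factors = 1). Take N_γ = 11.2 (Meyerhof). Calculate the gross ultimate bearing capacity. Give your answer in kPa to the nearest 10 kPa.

q_ult ≈ 730 kPa

tan28° = 0.5317, so N_q = e^(π×0.5317)·tan²(59°) = 5.314 × 2.77 = 14.72.
q = γ·D_f = 16.3 × 2.7 = 44.01 kPa.
For the ½γBN_γ term take γ' = 18.6 − 9.81 = 8.79 kN/m³ (soil below base is submerged).
q·N_q = 44.01 × 14.72 = 647.82 kPa
0.5·γ·B·N_γ·s_γ = 0.5 × 8.79 × 1.8 × 11.2 × 0.88 = 77.971 kPa
q_ult = 647.82 + 77.971 = 725.79 kPa.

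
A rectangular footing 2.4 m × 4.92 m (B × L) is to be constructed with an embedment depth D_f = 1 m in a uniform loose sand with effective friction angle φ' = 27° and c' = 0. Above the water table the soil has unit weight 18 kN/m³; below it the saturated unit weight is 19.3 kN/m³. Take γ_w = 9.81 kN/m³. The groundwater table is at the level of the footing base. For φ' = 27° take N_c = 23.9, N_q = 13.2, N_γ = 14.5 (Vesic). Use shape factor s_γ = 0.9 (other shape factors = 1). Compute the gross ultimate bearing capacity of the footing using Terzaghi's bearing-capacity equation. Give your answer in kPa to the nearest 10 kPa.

q_ult ≈ 390 kPa

Effective surcharge at the founding depth q = γ·D_f = 18 × 1 = 18 kPa.
The water table coincides with the base, so in the self-weight term γ → γ' = 9.49 kN/m³.
q_ult = q·N_q + 0.5·γ·B·N_γ·s_γ
     = 18 × 13.2 + 0.5 × 9.49 × 2.4 × 14.5 × 0.9
     = 237.6 + 148.61 = 386.21 kPa.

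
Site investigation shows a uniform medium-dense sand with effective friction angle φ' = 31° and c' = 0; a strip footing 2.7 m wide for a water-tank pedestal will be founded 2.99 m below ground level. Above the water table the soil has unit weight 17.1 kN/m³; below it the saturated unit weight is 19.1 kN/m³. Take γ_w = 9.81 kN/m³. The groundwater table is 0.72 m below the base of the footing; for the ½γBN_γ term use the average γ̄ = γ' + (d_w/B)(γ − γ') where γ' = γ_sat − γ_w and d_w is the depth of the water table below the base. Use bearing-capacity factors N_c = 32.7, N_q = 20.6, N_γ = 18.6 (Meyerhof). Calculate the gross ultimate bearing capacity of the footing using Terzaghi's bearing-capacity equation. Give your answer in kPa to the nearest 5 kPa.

Effective surcharge at the founding depth q = γ·D_f = 17.1 × 2.99 = 51.129 kPa.
With d_w = 0.72 m < B, γ̄ = 9.29 + (0.72/2.7) × (17.1 − 9.29) = 11.373 kN/m³.
q_ult = q·N_q + 0.5·γ·B·N_γ
     = 51.129 × 20.6 + 0.5 × 11.373 × 2.7 × 18.6
     = 1053.3 + 285.57 = 1338.8 kPa.

q_ult ≈ 1340 kPa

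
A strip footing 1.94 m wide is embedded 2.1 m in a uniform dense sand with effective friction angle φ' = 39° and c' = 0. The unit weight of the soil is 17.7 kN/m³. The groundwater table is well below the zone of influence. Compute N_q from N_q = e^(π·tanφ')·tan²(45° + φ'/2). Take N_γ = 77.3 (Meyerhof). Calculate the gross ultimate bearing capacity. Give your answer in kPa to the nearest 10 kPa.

q_ult ≈ 3410 kPa

tan39° = 0.8098, so N_q = e^(π×0.8098)·tan²(64.5°) = 12.731 × 4.395 = 55.96.
Effective surcharge at the founding depth q = γ·D_f = 17.7 × 2.1 = 37.17 kPa.
q_ult = q·N_q + 0.5·γ·B·N_γ
     = 37.17 × 55.957 + 0.5 × 17.7 × 1.94 × 77.3
     = 2079.9 + 1327.2 = 3407.1 kPa.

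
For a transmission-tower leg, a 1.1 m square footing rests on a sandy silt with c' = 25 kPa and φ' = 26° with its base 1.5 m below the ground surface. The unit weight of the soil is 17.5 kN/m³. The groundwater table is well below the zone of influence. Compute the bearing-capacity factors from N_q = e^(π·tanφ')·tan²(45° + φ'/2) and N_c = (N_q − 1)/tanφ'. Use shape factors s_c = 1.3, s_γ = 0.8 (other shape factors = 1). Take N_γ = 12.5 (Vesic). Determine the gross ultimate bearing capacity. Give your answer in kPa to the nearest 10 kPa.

tan26° = 0.4877, so N_q = e^(π×0.4877)·tan²(58°) = 4.629 × 2.561 = 11.85.
N_c = (11.85 − 1)/tan26° = 22.25.
q = γ·D_f = 17.5 × 1.5 = 26.25 kPa.
c·N_c·s_c = 25 × 22.254 × 1.3 = 723.27 kPa
q·N_q = 26.25 × 11.854 = 311.17 kPa
0.5·γ·B·N_γ·s_γ = 0.5 × 17.5 × 1.1 × 12.5 × 0.8 = 96.25 kPa
q_ult = 723.27 + 311.17 + 96.25 = 1130.7 kPa.

q_ult ≈ 1130 kPa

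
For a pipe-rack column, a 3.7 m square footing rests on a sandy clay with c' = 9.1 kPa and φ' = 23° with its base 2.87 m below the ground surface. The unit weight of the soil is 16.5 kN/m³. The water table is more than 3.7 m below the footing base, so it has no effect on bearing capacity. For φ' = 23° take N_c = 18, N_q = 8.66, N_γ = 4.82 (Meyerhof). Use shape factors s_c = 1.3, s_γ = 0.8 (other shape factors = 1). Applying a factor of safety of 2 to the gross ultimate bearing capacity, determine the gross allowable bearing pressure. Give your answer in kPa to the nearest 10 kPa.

q_all ≈ 370 kPa

Overburden at base level: q = 16.5 × 2.87 = 47.355 kPa.
Cohesion term c·N_c·s_c = 9.1 × 18 × 1.3 = 212.94 kPa; surcharge term q·N_q = 47.355 × 8.66 = 410.09 kPa; self-weight term 0.5·γ·B·N_γ·s_γ = 0.5 × 16.5 × 3.7 × 4.82 × 0.8 = 117.7 kPa.
q_ult = 212.94 + 410.09 + 117.7 = 740.74 kPa.
q_all = q_ult / FS = 740.74 / 2 = 370.37 kPa.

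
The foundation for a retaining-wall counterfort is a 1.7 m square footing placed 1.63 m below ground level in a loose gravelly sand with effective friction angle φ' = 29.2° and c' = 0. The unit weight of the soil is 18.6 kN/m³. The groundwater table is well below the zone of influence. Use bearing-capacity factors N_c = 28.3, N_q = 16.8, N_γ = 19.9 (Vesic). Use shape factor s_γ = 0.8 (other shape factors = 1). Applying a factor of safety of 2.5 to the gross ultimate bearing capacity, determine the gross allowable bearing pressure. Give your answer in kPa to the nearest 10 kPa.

q = γ·D_f = 18.6 × 1.63 = 30.318 kPa.
q·N_q = 30.318 × 16.8 = 509.34 kPa
0.5·γ·B·N_γ·s_γ = 0.5 × 18.6 × 1.7 × 19.9 × 0.8 = 251.7 kPa
q_ult = 509.34 + 251.7 = 761.04 kPa.
q_all = q_ult / FS = 761.04 / 2.5 = 304.42 kPa.

q_all ≈ 300 kPa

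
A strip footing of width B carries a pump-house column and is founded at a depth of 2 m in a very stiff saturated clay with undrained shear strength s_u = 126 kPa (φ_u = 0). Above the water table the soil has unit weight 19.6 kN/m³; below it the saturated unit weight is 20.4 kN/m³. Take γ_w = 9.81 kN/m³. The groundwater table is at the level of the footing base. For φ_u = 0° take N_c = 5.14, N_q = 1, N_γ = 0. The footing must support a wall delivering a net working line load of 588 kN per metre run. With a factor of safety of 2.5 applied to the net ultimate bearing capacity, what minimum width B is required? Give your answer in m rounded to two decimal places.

q = γ·D_f = 19.6 × 2 = 39.2 kPa.
c·N_c = 126 × 5.14 = 647.64 kPa
q·N_q = 39.2 × 1 = 39.2 kPa
q_ult = 647.64 + 39.2 = 686.84 kPa.
For φ = 0 the ½γBN_γ term vanishes, so q_ult is independent of B. q_net = 686.84 − 39.2 = 647.64 kPa; q_all(net) = 647.64/2.5 = 259.06 kPa.
Required width B = w / q_all(net) = 588 / 259.06 = 2.27 m.

B = 2.27 m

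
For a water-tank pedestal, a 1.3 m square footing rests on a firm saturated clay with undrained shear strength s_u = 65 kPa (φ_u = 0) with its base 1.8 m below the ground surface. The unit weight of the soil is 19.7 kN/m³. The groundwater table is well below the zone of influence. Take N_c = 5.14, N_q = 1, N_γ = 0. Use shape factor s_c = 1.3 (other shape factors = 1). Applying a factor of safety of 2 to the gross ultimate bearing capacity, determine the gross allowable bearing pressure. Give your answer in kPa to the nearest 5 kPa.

q_all ≈ 235 kPa

Overburden at base level: q = 19.7 × 1.8 = 35.46 kPa.
Cohesion term c·N_c·s_c = 65 × 5.14 × 1.3 = 434.33 kPa; surcharge term q·N_q = 35.46 × 1 = 35.46 kPa.
q_ult = 434.33 + 35.46 = 469.79 kPa.
q_all = q_ult / FS = 469.79 / 2 = 234.89 kPa.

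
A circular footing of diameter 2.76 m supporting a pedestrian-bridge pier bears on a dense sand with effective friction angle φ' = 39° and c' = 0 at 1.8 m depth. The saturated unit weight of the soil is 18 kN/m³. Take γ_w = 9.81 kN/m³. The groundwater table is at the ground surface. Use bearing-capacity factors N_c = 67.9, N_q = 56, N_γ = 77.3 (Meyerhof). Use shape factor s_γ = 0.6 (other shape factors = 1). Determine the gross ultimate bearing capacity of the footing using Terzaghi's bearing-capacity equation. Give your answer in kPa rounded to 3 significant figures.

Water table at ground surface, so effective unit weight γ' = 18 − 9.81 = 8.19 kN/m³ is used throughout; overburden q = 8.19 × 1.8 = 14.742 kPa; the same γ' applies in the ½γBN_γ term.
Surcharge term q·N_q = 14.742 × 56 = 825.55 kPa; self-weight term 0.5·γ·B·N_γ·s_γ = 0.5 × 8.19 × 2.76 × 77.3 × 0.6 = 524.2 kPa.
q_ult = 825.55 + 524.2 = 1349.7 kPa.

q_ult ≈ 1350 kPa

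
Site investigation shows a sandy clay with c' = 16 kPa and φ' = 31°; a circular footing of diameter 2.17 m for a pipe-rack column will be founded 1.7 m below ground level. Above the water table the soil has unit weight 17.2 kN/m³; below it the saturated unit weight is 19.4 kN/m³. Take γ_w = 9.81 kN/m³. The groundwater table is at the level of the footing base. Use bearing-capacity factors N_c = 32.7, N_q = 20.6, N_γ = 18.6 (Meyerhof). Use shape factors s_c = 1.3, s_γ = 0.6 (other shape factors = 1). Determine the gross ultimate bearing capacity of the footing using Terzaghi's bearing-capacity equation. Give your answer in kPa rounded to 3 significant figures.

q_ult ≈ 1400 kPa

q = γ·D_f = 17.2 × 1.7 = 29.24 kPa.
For the ½γBN_γ term take γ' = 19.4 − 9.81 = 9.59 kN/m³ (soil below base is submerged).
c·N_c·s_c = 16 × 32.7 × 1.3 = 680.16 kPa
q·N_q = 29.24 × 20.6 = 602.34 kPa
0.5·γ·B·N_γ·s_γ = 0.5 × 9.59 × 2.17 × 18.6 × 0.6 = 116.12 kPa
q_ult = 680.16 + 602.34 + 116.12 = 1398.6 kPa.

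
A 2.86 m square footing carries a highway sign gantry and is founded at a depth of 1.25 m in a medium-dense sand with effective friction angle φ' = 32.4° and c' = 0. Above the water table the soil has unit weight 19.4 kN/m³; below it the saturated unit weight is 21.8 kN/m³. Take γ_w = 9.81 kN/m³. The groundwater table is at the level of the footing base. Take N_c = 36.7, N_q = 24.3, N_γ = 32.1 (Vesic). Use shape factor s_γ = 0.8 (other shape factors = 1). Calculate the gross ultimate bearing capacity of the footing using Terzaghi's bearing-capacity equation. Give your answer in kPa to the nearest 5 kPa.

Overburden at base level: q = 19.4 × 1.25 = 24.25 kPa.
Below the base the soil is submerged, so the ½γBN_γ term uses γ' = 21.8 − 9.81 = 11.99 kN/m³.
Surcharge term q·N_q = 24.25 × 24.3 = 589.27 kPa; self-weight term 0.5·γ·B·N_γ·s_γ = 0.5 × 11.99 × 2.86 × 32.1 × 0.8 = 440.3 kPa.
q_ult = 589.27 + 440.3 = 1029.6 kPa.

q_ult ≈ 1030 kPa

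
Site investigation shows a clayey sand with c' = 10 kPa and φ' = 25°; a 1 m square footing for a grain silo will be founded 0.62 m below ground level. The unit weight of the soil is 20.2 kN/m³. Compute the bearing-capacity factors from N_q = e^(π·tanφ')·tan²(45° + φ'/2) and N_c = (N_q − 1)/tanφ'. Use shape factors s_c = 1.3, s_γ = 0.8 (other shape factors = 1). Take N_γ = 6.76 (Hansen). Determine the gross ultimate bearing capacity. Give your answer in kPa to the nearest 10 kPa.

q_ult ≈ 460 kPa

tan25° = 0.4663, so N_q = e^(π×0.4663)·tan²(57.5°) = 4.327 × 2.464 = 10.66.
N_c = (10.66 − 1)/tan25° = 20.72.
Overburden at base level: q = 20.2 × 0.62 = 12.524 kPa.
Cohesion term c·N_c·s_c = 10 × 20.721 × 1.3 = 269.37 kPa; surcharge term q·N_q = 12.524 × 10.662 = 133.53 kPa; self-weight term 0.5·γ·B·N_γ·s_γ = 0.5 × 20.2 × 1 × 6.76 × 0.8 = 54.621 kPa.
q_ult = 269.37 + 133.53 + 54.621 = 457.52 kPa.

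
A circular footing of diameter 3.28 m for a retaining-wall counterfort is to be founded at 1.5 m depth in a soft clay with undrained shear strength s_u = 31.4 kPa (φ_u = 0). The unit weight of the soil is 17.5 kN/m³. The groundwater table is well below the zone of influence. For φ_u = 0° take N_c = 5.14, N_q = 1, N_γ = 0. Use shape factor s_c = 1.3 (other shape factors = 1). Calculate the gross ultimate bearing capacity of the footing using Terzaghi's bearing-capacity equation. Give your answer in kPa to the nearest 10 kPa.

q_ult ≈ 240 kPa

q = γ·D_f = 17.5 × 1.5 = 26.25 kPa.
c·N_c·s_c = 31.4 × 5.14 × 1.3 = 209.81 kPa
q·N_q = 26.25 × 1 = 26.25 kPa
q_ult = 209.81 + 26.25 = 236.06 kPa.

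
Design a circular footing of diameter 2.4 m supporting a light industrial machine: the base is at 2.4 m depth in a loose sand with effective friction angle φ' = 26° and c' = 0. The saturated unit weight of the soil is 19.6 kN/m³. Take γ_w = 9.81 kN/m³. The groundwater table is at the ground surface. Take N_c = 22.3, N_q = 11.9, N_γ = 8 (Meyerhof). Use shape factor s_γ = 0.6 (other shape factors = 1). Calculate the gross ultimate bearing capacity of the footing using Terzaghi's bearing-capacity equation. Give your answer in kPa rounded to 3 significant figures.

With the water table at the surface the whole profile is submerged: γ' = 19.6 − 9.81 = 9.79 kN/m³, so q = γ'·D_f = 23.496 kPa; the same γ' applies in the ½γBN_γ term.
q_ult = q·N_q + 0.5·γ·B·N_γ·s_γ
     = 23.496 × 11.9 + 0.5 × 9.79 × 2.4 × 8 × 0.6
     = 279.6 + 56.39 = 335.99 kPa.

q_ult ≈ 336 kPa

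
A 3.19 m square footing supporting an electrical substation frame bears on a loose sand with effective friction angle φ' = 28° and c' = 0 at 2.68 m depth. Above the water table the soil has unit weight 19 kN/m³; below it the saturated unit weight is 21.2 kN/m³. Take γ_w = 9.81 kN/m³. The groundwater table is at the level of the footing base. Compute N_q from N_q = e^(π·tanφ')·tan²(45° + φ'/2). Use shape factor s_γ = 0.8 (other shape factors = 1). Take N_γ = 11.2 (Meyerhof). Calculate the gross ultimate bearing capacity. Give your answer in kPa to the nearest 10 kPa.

tan28° = 0.5317, so N_q = e^(π×0.5317)·tan²(59°) = 5.314 × 2.77 = 14.72.
Overburden at base level: q = 19 × 2.68 = 50.92 kPa.
Below the base the soil is submerged, so the ½γBN_γ term uses γ' = 21.2 − 9.81 = 11.39 kN/m³.
Surcharge term q·N_q = 50.92 × 14.72 = 749.54 kPa; self-weight term 0.5·γ·B·N_γ·s_γ = 0.5 × 11.39 × 3.19 × 11.2 × 0.8 = 162.78 kPa.
q_ult = 749.54 + 162.78 = 912.31 kPa.

q_ult ≈ 910 kPa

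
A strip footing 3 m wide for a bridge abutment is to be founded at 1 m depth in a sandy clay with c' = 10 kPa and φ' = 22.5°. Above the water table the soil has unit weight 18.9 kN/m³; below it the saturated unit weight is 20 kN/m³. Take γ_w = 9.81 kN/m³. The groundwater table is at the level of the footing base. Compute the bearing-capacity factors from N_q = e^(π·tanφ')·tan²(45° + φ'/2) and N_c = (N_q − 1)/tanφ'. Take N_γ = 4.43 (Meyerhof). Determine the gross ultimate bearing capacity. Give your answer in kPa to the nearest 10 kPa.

q_ult ≈ 400 kPa

tan22.5° = 0.4142, so N_q = e^(π×0.4142)·tan²(56.25°) = 3.674 × 2.24 = 8.23.
N_c = (8.23 − 1)/tan22.5° = 17.45.
Effective surcharge at the founding depth q = γ·D_f = 18.9 × 1 = 18.9 kPa.
The water table coincides with the base, so in the self-weight term γ → γ' = 10.19 kN/m³.
q_ult = c·N_c + q·N_q + 0.5·γ·B·N_γ
     = 10 × 17.453 + 18.9 × 8.2292 + 0.5 × 10.19 × 3 × 4.43
     = 174.53 + 155.53 + 67.713 = 397.77 kPa.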